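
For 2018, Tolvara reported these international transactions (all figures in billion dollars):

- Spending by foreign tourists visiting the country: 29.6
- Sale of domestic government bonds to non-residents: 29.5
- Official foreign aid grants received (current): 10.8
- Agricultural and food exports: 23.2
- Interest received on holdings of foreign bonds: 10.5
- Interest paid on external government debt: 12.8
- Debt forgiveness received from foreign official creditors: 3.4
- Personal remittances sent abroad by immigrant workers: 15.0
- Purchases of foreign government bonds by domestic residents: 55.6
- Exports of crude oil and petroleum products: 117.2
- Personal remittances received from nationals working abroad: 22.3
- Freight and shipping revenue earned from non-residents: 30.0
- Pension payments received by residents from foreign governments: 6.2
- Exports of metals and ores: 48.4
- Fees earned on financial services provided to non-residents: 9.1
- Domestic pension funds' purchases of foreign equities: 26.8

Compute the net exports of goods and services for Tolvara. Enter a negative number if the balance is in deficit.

257.5

Goods: 48.4 + 117.2 + 23.2 = 188.8
Services: 29.6 + 9.1 + 30.0 = 68.7
Trade balance = 188.8 + 68.7 = 257.5
(Excluded from the trade balance — financial account: sale of domestic government bonds to non-residents 29.5, purchases of foreign government bonds by domestic residents 55.6, domestic pension funds' purchases of foreign equities 26.8; secondary income: official foreign aid grants received (current) 10.8, personal remittances sent abroad by immigrant workers 15.0, personal remittances received from nationals working abroad 22.3, pension payments received by residents from foreign governments 6.2; primary income: interest received on holdings of foreign bonds 10.5, interest paid on external government debt 12.8; capital account: debt forgiveness received from foreign official creditors 3.4.)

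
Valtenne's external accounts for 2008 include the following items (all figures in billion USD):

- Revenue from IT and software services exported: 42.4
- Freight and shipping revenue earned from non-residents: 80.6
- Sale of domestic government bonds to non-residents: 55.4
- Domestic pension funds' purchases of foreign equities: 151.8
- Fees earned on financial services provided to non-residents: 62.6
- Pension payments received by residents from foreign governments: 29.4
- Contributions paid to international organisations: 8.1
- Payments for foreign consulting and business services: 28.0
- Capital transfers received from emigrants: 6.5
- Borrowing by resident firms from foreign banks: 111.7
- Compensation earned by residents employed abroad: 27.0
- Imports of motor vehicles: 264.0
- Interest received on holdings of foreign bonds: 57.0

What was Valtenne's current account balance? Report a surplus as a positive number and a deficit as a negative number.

-1.1

Goods: -264.0
Services: 80.6 + 42.4 + 62.6 - 28.0 = 157.6
Primary income: 57.0 + 27.0 = 84.0
Secondary income: -8.1 + 29.4 = 21.3
Current account = (-264.0) + 157.6 + 84.0 + 21.3 = -1.1
(Excluded from the current account — financial account: sale of domestic government bonds to non-residents 55.4, domestic pension funds' purchases of foreign equities 151.8, borrowing by resident firms from foreign banks 111.7; capital account: capital transfers received from emigrants 6.5.)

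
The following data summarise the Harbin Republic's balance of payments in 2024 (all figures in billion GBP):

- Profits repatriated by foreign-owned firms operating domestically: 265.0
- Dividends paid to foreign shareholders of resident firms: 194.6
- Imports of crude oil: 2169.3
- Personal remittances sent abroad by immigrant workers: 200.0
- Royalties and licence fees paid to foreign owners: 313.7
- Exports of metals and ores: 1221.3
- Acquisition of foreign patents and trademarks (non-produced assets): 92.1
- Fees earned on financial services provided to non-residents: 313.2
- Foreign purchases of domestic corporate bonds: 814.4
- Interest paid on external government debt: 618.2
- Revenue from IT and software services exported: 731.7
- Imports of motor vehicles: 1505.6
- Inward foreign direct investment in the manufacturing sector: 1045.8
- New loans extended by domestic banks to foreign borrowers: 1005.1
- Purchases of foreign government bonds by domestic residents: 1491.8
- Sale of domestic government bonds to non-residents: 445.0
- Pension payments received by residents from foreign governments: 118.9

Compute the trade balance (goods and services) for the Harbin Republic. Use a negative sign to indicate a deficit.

-1722.4

Goods: -1505.6 + 1221.3 - 2169.3 = -2453.6
Services: -313.7 + 313.2 + 731.7 = 731.2
Trade balance = -2453.6 + 731.2 = -1722.4
(Excluded from the trade balance — primary income: profits repatriated by foreign-owned firms operating domestically 265.0, dividends paid to foreign shareholders of resident firms 194.6, interest paid on external government debt 618.2; secondary income: personal remittances sent abroad by immigrant workers 200.0, pension payments received by residents from foreign governments 118.9; capital account: acquisition of foreign patents and trademarks (non-produced assets) 92.1; financial account: foreign purchases of domestic corporate bonds 814.4, inward foreign direct investment in the manufacturing sector 1045.8, new loans extended by domestic banks to foreign borrowers 1005.1, purchases of foreign government bonds by domestic residents 1491.8, sale of domestic government bonds to non-residents 445.0.)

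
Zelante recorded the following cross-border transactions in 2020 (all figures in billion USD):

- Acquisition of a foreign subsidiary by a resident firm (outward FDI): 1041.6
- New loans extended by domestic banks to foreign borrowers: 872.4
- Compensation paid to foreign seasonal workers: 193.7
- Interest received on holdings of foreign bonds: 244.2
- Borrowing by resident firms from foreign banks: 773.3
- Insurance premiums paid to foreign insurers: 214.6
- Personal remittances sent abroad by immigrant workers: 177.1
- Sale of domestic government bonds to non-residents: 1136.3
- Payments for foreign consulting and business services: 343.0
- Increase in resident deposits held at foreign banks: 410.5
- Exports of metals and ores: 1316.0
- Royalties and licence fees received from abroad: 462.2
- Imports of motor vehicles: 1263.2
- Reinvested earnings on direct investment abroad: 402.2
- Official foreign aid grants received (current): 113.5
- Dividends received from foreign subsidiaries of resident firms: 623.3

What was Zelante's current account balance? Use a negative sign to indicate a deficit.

969.8

Goods: 1316.0 - 1263.2 = 52.8
Services: -343.0 + 462.2 - 214.6 = -95.4
Primary income: 623.3 - 193.7 + 244.2 + 402.2 = 1076.0
Secondary income: 113.5 - 177.1 = -63.6
Current account = 52.8 + (-95.4) + 1076.0 + (-63.6) = 969.8
(Excluded from the current account — financial account: acquisition of a foreign subsidiary by a resident firm (outward FDI) 1041.6, new loans extended by domestic banks to foreign borrowers 872.4, borrowing by resident firms from foreign banks 773.3, sale of domestic government bonds to non-residents 1136.3, increase in resident deposits held at foreign banks 410.5.)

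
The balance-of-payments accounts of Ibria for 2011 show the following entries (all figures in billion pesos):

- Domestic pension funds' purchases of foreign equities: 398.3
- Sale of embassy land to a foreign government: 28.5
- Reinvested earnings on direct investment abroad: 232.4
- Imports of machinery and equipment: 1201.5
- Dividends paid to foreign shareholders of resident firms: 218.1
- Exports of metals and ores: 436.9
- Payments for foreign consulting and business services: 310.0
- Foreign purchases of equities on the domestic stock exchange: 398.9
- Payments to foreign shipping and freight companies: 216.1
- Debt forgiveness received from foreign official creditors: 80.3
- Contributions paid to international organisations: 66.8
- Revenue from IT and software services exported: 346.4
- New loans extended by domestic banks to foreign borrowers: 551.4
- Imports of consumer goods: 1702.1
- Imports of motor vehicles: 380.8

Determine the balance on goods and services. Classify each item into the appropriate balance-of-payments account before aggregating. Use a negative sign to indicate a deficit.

Goods: 436.9 - 1201.5 - 1702.1 - 380.8 = -2847.5
Services: -310.0 - 216.1 + 346.4 = -179.7
Trade balance = -2847.5 + (-179.7) = -3027.2
(Excluded from the trade balance — financial account: domestic pension funds' purchases of foreign equities 398.3, foreign purchases of equities on the domestic stock exchange 398.9, new loans extended by domestic banks to foreign borrowers 551.4; capital account: sale of embassy land to a foreign government 28.5, debt forgiveness received from foreign official creditors 80.3; primary income: reinvested earnings on direct investment abroad 232.4, dividends paid to foreign shareholders of resident firms 218.1; secondary income: contributions paid to international organisations 66.8.)

-3027.2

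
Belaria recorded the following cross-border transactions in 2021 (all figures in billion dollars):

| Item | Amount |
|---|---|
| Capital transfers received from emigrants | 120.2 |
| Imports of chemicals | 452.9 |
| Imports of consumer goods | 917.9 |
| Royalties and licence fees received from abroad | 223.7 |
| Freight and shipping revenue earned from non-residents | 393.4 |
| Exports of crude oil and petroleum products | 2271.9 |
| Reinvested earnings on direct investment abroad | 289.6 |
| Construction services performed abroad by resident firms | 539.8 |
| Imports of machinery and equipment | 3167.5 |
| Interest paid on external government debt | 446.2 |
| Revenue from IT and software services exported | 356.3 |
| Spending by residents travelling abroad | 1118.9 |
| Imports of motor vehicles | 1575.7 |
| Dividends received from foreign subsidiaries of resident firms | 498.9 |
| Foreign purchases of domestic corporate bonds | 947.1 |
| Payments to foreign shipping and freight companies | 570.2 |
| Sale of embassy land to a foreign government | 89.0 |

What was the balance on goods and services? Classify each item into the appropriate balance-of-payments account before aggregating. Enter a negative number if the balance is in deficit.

-4018.0

Goods: -452.9 - 3167.5 - 1575.7 - 917.9 + 2271.9 = -3842.1
Services: -570.2 + 539.8 - 1118.9 + 393.4 + 356.3 + 223.7 = -175.9
Trade balance = -3842.1 + (-175.9) = -4018.0
(Excluded from the trade balance — capital account: capital transfers received from emigrants 120.2, sale of embassy land to a foreign government 89.0; primary income: reinvested earnings on direct investment abroad 289.6, interest paid on external government debt 446.2, dividends received from foreign subsidiaries of resident firms 498.9; financial account: foreign purchases of domestic corporate bonds 947.1.)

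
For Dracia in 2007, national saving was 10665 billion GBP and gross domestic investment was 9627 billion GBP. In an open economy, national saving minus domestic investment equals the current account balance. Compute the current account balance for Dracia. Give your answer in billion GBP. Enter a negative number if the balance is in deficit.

1038

S - I = CA (net lending to the rest of the world).
CA = S - I = 10665 - 9627 = 1038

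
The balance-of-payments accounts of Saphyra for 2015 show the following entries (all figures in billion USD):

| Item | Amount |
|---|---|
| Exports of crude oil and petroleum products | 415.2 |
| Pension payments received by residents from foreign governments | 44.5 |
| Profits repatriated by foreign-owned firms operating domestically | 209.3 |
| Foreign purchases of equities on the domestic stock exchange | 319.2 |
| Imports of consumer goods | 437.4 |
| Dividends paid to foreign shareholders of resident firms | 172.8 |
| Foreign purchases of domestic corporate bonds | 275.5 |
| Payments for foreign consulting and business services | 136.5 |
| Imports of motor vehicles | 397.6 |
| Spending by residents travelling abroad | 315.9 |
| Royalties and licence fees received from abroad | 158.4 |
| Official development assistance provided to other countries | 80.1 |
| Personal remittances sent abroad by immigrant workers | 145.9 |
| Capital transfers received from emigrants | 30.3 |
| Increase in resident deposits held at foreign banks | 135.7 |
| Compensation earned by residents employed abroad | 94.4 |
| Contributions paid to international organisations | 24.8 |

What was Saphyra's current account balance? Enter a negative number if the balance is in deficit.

Goods: 415.2 - 397.6 - 437.4 = -419.8
Services: 158.4 - 136.5 - 315.9 = -294.0
Primary income: 94.4 - 172.8 - 209.3 = -287.7
Secondary income: -145.9 + 44.5 - 80.1 - 24.8 = -206.3
Current account = (-419.8) + (-294.0) + (-287.7) + (-206.3) = -1207.8
(Excluded from the current account — financial account: foreign purchases of equities on the domestic stock exchange 319.2, foreign purchases of domestic corporate bonds 275.5, increase in resident deposits held at foreign banks 135.7; capital account: capital transfers received from emigrants 30.3.)

-1207.8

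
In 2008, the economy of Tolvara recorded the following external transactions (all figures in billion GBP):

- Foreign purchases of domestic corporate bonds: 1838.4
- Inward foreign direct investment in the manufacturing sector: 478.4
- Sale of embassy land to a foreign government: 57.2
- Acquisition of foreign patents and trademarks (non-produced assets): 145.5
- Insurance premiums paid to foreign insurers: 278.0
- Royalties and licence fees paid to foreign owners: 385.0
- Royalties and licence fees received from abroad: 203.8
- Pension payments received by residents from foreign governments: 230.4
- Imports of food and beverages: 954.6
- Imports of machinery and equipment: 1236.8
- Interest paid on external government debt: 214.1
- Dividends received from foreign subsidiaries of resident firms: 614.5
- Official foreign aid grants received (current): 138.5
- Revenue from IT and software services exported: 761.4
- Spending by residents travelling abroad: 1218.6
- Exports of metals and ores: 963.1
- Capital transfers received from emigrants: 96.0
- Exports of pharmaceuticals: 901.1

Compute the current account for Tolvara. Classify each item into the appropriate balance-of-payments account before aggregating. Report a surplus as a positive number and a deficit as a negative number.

Goods: 901.1 + 963.1 - 1236.8 - 954.6 = -327.2
Services: 203.8 - 385.0 + 761.4 - 278.0 - 1218.6 = -916.4
Primary income: 614.5 - 214.1 = 400.4
Secondary income: 138.5 + 230.4 = 368.9
Current account = (-327.2) + (-916.4) + 400.4 + 368.9 = -474.3
(Excluded from the current account — financial account: foreign purchases of domestic corporate bonds 1838.4, inward foreign direct investment in the manufacturing sector 478.4; capital account: sale of embassy land to a foreign government 57.2, acquisition of foreign patents and trademarks (non-produced assets) 145.5, capital transfers received from emigrants 96.0.)

-474.3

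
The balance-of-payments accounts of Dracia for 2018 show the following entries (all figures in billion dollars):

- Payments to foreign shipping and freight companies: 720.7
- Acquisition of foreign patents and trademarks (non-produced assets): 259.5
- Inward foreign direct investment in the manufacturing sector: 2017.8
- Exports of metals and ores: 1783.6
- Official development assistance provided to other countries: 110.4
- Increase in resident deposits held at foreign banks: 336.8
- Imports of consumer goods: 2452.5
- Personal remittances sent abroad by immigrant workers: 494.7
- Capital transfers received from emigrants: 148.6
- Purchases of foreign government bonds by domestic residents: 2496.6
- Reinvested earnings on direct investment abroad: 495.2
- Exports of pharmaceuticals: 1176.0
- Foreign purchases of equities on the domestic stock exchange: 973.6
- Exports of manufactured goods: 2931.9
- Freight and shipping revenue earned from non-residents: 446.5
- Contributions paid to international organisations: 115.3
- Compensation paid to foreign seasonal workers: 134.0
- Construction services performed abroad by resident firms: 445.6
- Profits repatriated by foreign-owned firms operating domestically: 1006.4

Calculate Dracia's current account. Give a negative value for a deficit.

2244.8

Goods: -2452.5 + 1783.6 + 2931.9 + 1176.0 = 3439.0
Services: 445.6 + 446.5 - 720.7 = 171.4
Primary income: -134.0 + 495.2 - 1006.4 = -645.2
Secondary income: -115.3 - 494.7 - 110.4 = -720.4
Current account = 3439.0 + 171.4 + (-645.2) + (-720.4) = 2244.8
(Excluded from the current account — capital account: acquisition of foreign patents and trademarks (non-produced assets) 259.5, capital transfers received from emigrants 148.6; financial account: inward foreign direct investment in the manufacturing sector 2017.8, increase in resident deposits held at foreign banks 336.8, purchases of foreign government bonds by domestic residents 2496.6, foreign purchases of equities on the domestic stock exchange 973.6.)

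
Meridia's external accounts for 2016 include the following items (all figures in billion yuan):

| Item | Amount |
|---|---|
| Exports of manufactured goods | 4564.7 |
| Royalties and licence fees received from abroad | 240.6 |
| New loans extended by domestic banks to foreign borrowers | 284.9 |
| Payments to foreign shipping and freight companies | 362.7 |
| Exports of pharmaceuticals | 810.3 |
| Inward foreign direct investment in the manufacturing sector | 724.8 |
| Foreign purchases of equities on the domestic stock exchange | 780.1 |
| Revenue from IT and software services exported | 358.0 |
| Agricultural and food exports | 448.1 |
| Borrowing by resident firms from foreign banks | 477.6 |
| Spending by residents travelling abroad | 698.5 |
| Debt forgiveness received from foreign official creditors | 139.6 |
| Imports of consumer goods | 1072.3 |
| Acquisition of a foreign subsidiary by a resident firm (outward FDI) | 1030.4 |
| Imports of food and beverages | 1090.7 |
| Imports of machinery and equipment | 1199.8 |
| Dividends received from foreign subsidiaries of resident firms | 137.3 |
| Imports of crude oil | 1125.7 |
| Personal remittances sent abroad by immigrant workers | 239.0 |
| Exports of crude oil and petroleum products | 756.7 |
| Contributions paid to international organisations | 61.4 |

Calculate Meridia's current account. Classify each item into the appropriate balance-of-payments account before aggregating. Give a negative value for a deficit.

1465.6

Goods: -1072.3 + 448.1 - 1125.7 + 4564.7 - 1090.7 + 756.7 - 1199.8 + 810.3 = 2091.3
Services: 240.6 - 698.5 - 362.7 + 358.0 = -462.6
Primary income: 137.3
Secondary income: -61.4 - 239.0 = -300.4
Current account = 2091.3 + (-462.6) + 137.3 + (-300.4) = 1465.6
(Excluded from the current account — financial account: new loans extended by domestic banks to foreign borrowers 284.9, inward foreign direct investment in the manufacturing sector 724.8, foreign purchases of equities on the domestic stock exchange 780.1, borrowing by resident firms from foreign banks 477.6, acquisition of a foreign subsidiary by a resident firm (outward FDI) 1030.4; capital account: debt forgiveness received from foreign official creditors 139.6.)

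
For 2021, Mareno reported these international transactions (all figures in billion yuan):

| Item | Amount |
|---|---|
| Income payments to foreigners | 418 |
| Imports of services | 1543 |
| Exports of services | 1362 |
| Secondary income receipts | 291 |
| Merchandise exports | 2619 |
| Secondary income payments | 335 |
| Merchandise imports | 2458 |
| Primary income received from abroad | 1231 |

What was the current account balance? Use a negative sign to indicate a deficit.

Goods balance = 2619 - 2458 = 161
Services balance = 1362 - 1543 = -181
Trade balance (goods + services) = 161 + (-181) = -20
Net primary income = 1231 - 418 = 813
Net secondary income = 291 - 335 = -44
Current account = -20 + 813 + (-44) = 749

749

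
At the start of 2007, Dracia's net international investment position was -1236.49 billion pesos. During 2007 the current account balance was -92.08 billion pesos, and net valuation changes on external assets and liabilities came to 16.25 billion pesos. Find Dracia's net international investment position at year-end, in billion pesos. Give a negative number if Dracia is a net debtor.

Change in NIIP = current account + net valuation change = -92.08 + 16.25 = -75.83
End-of-year NIIP = -1236.49 + (-75.83) = -1312.32

-1312.32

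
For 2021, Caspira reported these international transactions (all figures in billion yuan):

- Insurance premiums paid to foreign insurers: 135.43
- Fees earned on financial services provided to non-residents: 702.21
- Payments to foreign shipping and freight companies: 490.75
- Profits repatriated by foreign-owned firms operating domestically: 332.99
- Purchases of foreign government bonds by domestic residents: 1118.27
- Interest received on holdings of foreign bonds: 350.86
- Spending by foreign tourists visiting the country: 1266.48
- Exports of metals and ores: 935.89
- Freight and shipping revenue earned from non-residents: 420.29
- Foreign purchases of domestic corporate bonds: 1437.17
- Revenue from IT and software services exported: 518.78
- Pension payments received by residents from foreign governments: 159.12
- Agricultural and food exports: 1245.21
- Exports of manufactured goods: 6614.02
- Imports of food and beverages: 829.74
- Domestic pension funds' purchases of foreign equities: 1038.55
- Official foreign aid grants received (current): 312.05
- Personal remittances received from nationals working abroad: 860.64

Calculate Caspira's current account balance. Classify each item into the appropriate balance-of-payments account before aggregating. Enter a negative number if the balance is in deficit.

Goods: 935.89 - 829.74 + 1245.21 + 6614.02 = 7965.38
Services: 518.78 - 490.75 + 420.29 + 702.21 - 135.43 + 1266.48 = 2281.58
Primary income: 350.86 - 332.99 = 17.87
Secondary income: 312.05 + 159.12 + 860.64 = 1331.81
Current account = 7965.38 + 2281.58 + 17.87 + 1331.81 = 11596.64
(Excluded from the current account — financial account: purchases of foreign government bonds by domestic residents 1118.27, foreign purchases of domestic corporate bonds 1437.17, domestic pension funds' purchases of foreign equities 1038.55.)

11596.64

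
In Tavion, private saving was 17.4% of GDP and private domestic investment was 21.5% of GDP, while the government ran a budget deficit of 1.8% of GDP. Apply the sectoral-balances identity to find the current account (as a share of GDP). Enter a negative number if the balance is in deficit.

By the sectoral-balances identity, CA = (S_private - I) + (T - G).
Private balance = 17.4 - 21.5 = -4.1
Government balance (T - G) = -1.8
CA = -4.1 + (-1.8) = -5.9

-5.9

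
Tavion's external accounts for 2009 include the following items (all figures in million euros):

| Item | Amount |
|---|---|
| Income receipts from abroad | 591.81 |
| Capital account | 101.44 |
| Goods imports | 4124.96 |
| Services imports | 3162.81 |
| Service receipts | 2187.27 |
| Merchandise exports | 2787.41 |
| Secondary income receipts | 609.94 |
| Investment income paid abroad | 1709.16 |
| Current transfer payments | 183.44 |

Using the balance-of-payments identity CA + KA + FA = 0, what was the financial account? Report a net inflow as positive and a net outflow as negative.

2902.50

Goods balance = 2787.41 - 4124.96 = -1337.55
Services balance = 2187.27 - 3162.81 = -975.54
Trade balance (goods + services) = -1337.55 + (-975.54) = -2313.09
Net primary income = 591.81 - 1709.16 = -1117.35
Net secondary income = 609.94 - 183.44 = 426.50
Current account = -2313.09 + (-1117.35) + 426.50 = -3003.94
Financial account = -(-3003.94 + 101.44) = 2902.50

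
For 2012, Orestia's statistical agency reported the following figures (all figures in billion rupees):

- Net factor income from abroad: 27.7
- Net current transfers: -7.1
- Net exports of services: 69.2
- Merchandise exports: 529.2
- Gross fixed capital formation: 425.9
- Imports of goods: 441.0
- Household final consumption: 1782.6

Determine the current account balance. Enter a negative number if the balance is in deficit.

Goods balance = 529.2 - 441.0 = 88.2
Services balance = 69.2
Trade balance (goods + services) = 88.2 + 69.2 = 157.4
Net primary income = 27.7
Net secondary income = -7.1
Current account = 157.4 + 27.7 + (-7.1) = 178.0

178.0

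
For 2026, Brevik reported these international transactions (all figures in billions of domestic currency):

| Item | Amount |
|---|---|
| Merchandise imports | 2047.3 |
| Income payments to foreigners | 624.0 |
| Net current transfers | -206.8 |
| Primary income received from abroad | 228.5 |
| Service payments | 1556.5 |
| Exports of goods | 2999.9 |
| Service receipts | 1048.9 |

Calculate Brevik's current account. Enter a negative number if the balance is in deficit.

-157.3

Goods balance = 2999.9 - 2047.3 = 952.6
Services balance = 1048.9 - 1556.5 = -507.6
Trade balance (goods + services) = 952.6 + (-507.6) = 445.0
Net primary income = 228.5 - 624.0 = -395.5
Net secondary income = -206.8
Current account = 445.0 + (-395.5) + (-206.8) = -157.3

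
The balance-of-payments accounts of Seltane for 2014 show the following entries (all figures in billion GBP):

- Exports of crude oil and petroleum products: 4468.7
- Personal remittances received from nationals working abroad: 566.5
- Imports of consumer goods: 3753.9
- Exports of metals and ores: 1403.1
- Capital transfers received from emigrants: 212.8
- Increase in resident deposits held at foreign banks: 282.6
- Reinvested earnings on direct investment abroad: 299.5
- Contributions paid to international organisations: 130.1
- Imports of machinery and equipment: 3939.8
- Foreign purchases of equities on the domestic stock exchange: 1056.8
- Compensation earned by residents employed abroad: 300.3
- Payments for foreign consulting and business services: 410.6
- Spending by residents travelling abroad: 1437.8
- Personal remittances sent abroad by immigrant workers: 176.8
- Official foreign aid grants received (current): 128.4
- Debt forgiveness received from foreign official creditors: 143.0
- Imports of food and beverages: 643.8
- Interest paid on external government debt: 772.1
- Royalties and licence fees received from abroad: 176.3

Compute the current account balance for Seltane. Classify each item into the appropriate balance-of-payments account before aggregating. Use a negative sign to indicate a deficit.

Goods: -3753.9 + 4468.7 + 1403.1 - 3939.8 - 643.8 = -2465.7
Services: 176.3 - 410.6 - 1437.8 = -1672.1
Primary income: -772.1 + 299.5 + 300.3 = -172.3
Secondary income: -176.8 + 128.4 - 130.1 + 566.5 = 388.0
Current account = (-2465.7) + (-1672.1) + (-172.3) + 388.0 = -3922.1
(Excluded from the current account — capital account: capital transfers received from emigrants 212.8, debt forgiveness received from foreign official creditors 143.0; financial account: increase in resident deposits held at foreign banks 282.6, foreign purchases of equities on the domestic stock exchange 1056.8.)

-3922.1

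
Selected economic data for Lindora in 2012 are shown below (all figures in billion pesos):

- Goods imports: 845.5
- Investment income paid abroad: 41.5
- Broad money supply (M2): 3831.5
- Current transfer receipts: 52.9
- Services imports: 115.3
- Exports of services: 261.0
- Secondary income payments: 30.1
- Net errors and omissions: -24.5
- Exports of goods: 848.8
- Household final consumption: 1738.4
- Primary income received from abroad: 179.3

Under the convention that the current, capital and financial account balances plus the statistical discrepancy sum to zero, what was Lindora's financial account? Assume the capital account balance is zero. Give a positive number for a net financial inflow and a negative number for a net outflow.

-285.1

Goods balance = 848.8 - 845.5 = 3.3
Services balance = 261.0 - 115.3 = 145.7
Trade balance (goods + services) = 3.3 + 145.7 = 149.0
Net primary income = 179.3 - 41.5 = 137.8
Net secondary income = 52.9 - 30.1 = 22.8
Current account = 149.0 + 137.8 + 22.8 = 309.6
Financial account = -(309.6 + (-24.5)) = -285.1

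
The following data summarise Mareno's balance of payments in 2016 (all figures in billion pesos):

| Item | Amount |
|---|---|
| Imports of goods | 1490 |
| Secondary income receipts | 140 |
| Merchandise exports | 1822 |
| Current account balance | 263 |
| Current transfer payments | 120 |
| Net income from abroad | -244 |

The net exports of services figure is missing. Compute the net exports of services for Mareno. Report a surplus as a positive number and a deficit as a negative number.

155

Current account = goods balance + services balance + net primary income + net secondary income
Sum of the known components = 108
Net exports of services = CA - (known components) = 263 - 108 = 155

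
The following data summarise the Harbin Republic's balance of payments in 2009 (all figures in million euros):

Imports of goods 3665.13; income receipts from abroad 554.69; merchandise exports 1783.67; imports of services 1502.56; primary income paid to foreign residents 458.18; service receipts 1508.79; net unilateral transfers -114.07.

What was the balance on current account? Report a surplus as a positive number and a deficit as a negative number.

Goods balance = 1783.67 - 3665.13 = -1881.46
Services balance = 1508.79 - 1502.56 = 6.23
Trade balance (goods + services) = -1881.46 + 6.23 = -1875.23
Net primary income = 554.69 - 458.18 = 96.51
Net secondary income = -114.07
Current account = -1875.23 + 96.51 + (-114.07) = -1892.79

-1892.79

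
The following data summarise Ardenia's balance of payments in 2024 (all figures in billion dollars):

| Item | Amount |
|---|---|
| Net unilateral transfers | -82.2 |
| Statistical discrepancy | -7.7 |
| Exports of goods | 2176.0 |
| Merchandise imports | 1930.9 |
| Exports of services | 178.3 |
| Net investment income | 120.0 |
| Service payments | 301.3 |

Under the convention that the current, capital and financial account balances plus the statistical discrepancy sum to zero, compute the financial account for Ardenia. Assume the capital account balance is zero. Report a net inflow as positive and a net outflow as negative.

-152.2

Goods balance = 2176.0 - 1930.9 = 245.1
Services balance = 178.3 - 301.3 = -123.0
Trade balance (goods + services) = 245.1 + (-123.0) = 122.1
Net primary income = 120.0
Net secondary income = -82.2
Current account = 122.1 + 120.0 + (-82.2) = 159.9
Financial account = -(159.9 + (-7.7)) = -152.2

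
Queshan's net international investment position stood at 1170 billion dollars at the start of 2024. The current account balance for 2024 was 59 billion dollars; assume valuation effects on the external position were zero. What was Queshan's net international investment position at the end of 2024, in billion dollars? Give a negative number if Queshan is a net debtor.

With no valuation effects, change in NIIP = current account = 59
End-of-year NIIP = 1170 + 59 = 1229

1229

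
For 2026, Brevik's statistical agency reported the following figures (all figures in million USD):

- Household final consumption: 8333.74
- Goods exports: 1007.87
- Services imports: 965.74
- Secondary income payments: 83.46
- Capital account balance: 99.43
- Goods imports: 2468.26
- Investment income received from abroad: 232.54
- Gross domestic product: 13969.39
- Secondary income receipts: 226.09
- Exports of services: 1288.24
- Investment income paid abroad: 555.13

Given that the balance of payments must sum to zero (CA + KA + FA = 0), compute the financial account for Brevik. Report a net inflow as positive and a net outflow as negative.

1218.42

Goods balance = 1007.87 - 2468.26 = -1460.39
Services balance = 1288.24 - 965.74 = 322.50
Trade balance (goods + services) = -1460.39 + 322.50 = -1137.89
Net primary income = 232.54 - 555.13 = -322.59
Net secondary income = 226.09 - 83.46 = 142.63
Current account = -1137.89 + (-322.59) + 142.63 = -1317.85
Financial account = -(-1317.85 + 99.43) = 1218.42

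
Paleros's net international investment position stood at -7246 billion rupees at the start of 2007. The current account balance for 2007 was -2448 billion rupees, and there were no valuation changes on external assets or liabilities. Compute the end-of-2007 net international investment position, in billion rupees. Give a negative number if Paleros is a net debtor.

With no valuation effects, change in NIIP = current account = -2448
End-of-year NIIP = -7246 + (-2448) = -9694

-9694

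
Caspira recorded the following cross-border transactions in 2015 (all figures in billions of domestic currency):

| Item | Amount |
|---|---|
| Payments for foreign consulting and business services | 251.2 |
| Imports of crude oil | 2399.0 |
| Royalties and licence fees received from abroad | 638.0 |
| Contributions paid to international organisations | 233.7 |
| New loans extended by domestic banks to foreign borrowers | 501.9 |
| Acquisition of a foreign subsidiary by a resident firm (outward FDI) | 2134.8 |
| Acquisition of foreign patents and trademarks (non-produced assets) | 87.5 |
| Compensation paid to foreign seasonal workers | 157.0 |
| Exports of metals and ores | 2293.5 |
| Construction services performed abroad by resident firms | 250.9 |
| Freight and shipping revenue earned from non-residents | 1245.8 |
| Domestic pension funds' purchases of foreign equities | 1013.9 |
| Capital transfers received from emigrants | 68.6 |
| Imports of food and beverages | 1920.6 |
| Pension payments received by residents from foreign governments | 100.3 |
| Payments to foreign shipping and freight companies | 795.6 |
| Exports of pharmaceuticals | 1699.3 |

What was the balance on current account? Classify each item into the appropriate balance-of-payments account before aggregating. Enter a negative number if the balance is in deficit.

470.7

Goods: 2293.5 - 1920.6 - 2399.0 + 1699.3 = -326.8
Services: -251.2 + 1245.8 + 638.0 - 795.6 + 250.9 = 1087.9
Primary income: -157.0
Secondary income: -233.7 + 100.3 = -133.4
Current account = (-326.8) + 1087.9 + (-157.0) + (-133.4) = 470.7
(Excluded from the current account — financial account: new loans extended by domestic banks to foreign borrowers 501.9, acquisition of a foreign subsidiary by a resident firm (outward FDI) 2134.8, domestic pension funds' purchases of foreign equities 1013.9; capital account: acquisition of foreign patents and trademarks (non-produced assets) 87.5, capital transfers received from emigrants 68.6.)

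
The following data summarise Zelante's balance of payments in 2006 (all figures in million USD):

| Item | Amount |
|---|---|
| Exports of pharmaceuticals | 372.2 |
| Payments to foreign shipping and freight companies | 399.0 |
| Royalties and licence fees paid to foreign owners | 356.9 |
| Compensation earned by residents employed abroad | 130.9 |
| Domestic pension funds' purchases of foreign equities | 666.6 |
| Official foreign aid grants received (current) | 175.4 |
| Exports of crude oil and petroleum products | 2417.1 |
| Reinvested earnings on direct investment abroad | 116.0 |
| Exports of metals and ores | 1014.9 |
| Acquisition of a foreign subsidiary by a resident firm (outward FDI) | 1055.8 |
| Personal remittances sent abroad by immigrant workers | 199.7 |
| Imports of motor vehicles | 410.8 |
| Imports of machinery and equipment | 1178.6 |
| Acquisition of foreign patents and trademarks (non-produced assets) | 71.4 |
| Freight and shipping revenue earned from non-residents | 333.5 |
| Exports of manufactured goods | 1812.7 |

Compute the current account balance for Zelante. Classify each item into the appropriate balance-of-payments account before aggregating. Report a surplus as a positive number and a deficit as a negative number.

3827.7

Goods: 1812.7 + 372.2 - 410.8 + 1014.9 - 1178.6 + 2417.1 = 4027.5
Services: 333.5 - 356.9 - 399.0 = -422.4
Primary income: 116.0 + 130.9 = 246.9
Secondary income: -199.7 + 175.4 = -24.3
Current account = 4027.5 + (-422.4) + 246.9 + (-24.3) = 3827.7
(Excluded from the current account — financial account: domestic pension funds' purchases of foreign equities 666.6, acquisition of a foreign subsidiary by a resident firm (outward FDI) 1055.8; capital account: acquisition of foreign patents and trademarks (non-produced assets) 71.4.)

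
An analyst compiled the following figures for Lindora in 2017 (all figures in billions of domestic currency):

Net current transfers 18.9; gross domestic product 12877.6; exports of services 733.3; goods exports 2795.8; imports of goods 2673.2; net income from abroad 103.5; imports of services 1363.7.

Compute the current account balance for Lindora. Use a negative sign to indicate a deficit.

Goods balance = 2795.8 - 2673.2 = 122.6
Services balance = 733.3 - 1363.7 = -630.4
Trade balance (goods + services) = 122.6 + (-630.4) = -507.8
Net primary income = 103.5
Net secondary income = 18.9
Current account = -507.8 + 103.5 + 18.9 = -385.4

-385.4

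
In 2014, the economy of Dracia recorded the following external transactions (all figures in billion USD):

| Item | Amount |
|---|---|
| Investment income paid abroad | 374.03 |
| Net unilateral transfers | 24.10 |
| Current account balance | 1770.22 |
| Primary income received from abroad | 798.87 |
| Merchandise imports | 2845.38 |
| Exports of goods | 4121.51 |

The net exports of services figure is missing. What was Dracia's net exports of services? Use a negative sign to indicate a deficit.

Current account = goods balance + services balance + net primary income + net secondary income
Sum of the known components = 1725.07
Net exports of services = CA - (known components) = 1770.22 - 1725.07 = 45.15

45.15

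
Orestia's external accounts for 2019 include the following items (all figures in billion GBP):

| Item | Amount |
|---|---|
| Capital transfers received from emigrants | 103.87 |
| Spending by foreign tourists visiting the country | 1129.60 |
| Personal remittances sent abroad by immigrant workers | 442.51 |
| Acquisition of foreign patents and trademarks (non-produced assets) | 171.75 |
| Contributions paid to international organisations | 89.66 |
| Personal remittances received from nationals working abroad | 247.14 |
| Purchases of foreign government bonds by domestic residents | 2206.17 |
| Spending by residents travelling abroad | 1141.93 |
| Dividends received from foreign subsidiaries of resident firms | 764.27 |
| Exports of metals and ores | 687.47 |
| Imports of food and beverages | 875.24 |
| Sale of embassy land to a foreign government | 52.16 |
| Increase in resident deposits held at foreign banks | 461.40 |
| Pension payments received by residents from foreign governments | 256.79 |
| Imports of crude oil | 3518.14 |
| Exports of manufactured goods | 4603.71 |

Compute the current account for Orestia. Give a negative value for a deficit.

Goods: 687.47 - 875.24 - 3518.14 + 4603.71 = 897.80
Services: 1129.60 - 1141.93 = -12.33
Primary income: 764.27
Secondary income: -89.66 - 442.51 + 256.79 + 247.14 = -28.24
Current account = 897.80 + (-12.33) + 764.27 + (-28.24) = 1621.50
(Excluded from the current account — capital account: capital transfers received from emigrants 103.87, acquisition of foreign patents and trademarks (non-produced assets) 171.75, sale of embassy land to a foreign government 52.16; financial account: purchases of foreign government bonds by domestic residents 2206.17, increase in resident deposits held at foreign banks 461.40.)

1621.50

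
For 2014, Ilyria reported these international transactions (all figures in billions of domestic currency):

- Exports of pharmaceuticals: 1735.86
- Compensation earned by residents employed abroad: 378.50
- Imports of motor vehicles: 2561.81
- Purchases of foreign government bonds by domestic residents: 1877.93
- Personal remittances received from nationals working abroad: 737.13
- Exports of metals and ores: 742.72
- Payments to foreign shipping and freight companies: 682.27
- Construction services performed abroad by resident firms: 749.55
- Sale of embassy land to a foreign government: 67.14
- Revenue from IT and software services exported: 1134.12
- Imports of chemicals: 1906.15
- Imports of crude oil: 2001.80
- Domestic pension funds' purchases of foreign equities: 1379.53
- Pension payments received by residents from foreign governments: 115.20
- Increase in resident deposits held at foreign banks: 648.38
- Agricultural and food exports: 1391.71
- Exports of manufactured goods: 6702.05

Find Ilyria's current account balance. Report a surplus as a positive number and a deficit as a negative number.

Goods: 1735.86 - 2001.80 + 1391.71 + 6702.05 + 742.72 - 2561.81 - 1906.15 = 4102.58
Services: 749.55 + 1134.12 - 682.27 = 1201.40
Primary income: 378.50
Secondary income: 737.13 + 115.20 = 852.33
Current account = 4102.58 + 1201.40 + 378.50 + 852.33 = 6534.81
(Excluded from the current account — financial account: purchases of foreign government bonds by domestic residents 1877.93, domestic pension funds' purchases of foreign equities 1379.53, increase in resident deposits held at foreign banks 648.38; capital account: sale of embassy land to a foreign government 67.14.)

6534.81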